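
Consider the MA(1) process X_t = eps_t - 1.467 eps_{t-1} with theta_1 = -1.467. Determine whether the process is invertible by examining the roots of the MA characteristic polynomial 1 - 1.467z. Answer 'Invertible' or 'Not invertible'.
\text{Not invertible}

The MA(q) characteristic polynomial is P(z) = 1 - 1.467z.
Invertibility requires all roots to lie outside the unit circle, i.e. |z| > 1 for every root.
This is linear in z: 1 + (-1.467) z = 0  =>  z = -1/(-1.467) = 0.681663,  |z| = 0.681663.
Moduli of all roots: 0.6817.
All moduli strictly greater than 1? No.
Verdict: Not invertible.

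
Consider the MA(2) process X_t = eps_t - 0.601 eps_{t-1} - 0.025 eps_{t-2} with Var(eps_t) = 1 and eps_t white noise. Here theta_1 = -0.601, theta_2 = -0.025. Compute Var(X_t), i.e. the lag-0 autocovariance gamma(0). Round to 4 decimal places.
\gamma(0) = 1.3618

For an MA(q) process X_t = eps_t + sum_i theta_i eps_{t-i} with
Var(eps_t) = sigma^2, the variance is
  gamma(0) = sigma^2 * (1 + sum_i theta_i^2).
  sum_i theta_i^2 = (-0.601)^2 + (-0.025)^2 = 0.361201 + 0.000625 = 0.361826.
  gamma(0) = 1 * (1 + 0.361826) = 1 * 1.361826 = 1.361826, which rounds to 1.3618.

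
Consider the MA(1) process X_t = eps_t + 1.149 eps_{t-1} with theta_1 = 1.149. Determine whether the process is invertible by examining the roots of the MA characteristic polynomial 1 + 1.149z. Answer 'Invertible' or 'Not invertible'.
\text{Not invertible}

The MA(q) characteristic polynomial is P(z) = 1 + 1.149z.
Invertibility requires all roots to lie outside the unit circle, i.e. |z| > 1 for every root.
This is linear in z: 1 + (1.149) z = 0  =>  z = -1/(1.149) = -0.870322,  |z| = 0.870322.
Moduli of all roots: 0.8703.
All moduli strictly greater than 1? No.
Verdict: Not invertible.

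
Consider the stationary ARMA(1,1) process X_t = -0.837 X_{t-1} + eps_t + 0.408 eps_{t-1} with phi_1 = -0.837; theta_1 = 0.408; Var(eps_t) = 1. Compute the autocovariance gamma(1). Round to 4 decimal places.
\gamma(1) = -0.9435

Multiply the model equation by X_{t-k} and take expectations. With theta_0 = psi_0 = 1 and psi_j the MA(infinity) weights, this gives
  gamma(k) - sum_i phi_i gamma(k-i) = c_k,
  c_k = sigma^2 * sum_{j=k..q} theta_j psi_{j-k}   (c_k = 0 for k > q),
using gamma(-m) = gamma(m).
psi-weights needed (psi_j = theta_j + sum_i phi_i psi_{j-i}):
  psi_1 = theta_1 + phi_1 = 0.408 + (-0.837) = -0.429
Right-hand sides:
  c_0 = sigma^2 (1 + theta_1 psi_1) = 1 * (1 + (0.408)(-0.429)) = 1 * 0.824968 = 0.824968
  c_1 = sigma^2 theta_1 = 1 * (0.408) = 0.408
  c_2 = 0
Equations for k = 0 and k = 1 (AR order 1):
  gamma(0) = phi_1 gamma(1) + c_0
  gamma(1) = phi_1 gamma(0) + c_1
Substituting the second into the first: gamma(0) (1 - phi_1^2) = c_0 + phi_1 c_1, so
  gamma(0) = (c_0 + phi_1 c_1) / (1 - phi_1^2) = (0.824968 + (-0.837)(0.408)) / (1 - (-0.837)^2) = 0.483472 / 0.299431 = 1.614636.
  gamma(1) = phi_1 gamma(0) + c_1 = (-0.837)(1.614636) + (0.408) = -0.94345.
Therefore gamma(1) = -0.9435 (to 4 decimal places).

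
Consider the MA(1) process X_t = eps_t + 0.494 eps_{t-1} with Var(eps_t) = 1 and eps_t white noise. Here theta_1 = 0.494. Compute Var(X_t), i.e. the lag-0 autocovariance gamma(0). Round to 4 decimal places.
\gamma(0) = 1.2440

For an MA(q) process X_t = eps_t + sum_i theta_i eps_{t-i} with
Var(eps_t) = sigma^2, the variance is
  gamma(0) = sigma^2 * (1 + sum_i theta_i^2).
  sum_i theta_i^2 = (0.494)^2 = 0.244036.
  gamma(0) = 1 * (1 + 0.244036) = 1 * 1.244036 = 1.244036, which rounds to 1.2440.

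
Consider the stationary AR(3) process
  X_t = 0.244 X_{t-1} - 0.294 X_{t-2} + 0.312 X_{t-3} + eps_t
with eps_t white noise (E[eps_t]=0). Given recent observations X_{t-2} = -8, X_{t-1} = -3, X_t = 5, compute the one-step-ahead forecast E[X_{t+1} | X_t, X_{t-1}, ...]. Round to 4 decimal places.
E[X_{t+1} \mid \mathcal F_t] = -0.3940

For an AR(p) model X_t = c + sum_i phi_i X_{t-i} + eps_t, the
one-step-ahead conditional mean is
  E[X_{t+1} | X_t, ...] = c + sum_i phi_i X_{t+1-i}.
Substitute known values:
  E[X_{t+1} | ...] = (0.244) * (5) + (-0.294) * (-3) + (0.312) * (-8)
                   = -0.3940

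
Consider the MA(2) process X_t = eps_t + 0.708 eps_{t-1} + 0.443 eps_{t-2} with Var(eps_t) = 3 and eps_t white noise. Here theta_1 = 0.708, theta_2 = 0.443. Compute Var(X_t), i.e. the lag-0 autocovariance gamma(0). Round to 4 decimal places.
\gamma(0) = 5.0925

For an MA(q) process X_t = eps_t + sum_i theta_i eps_{t-i} with
Var(eps_t) = sigma^2, the variance is
  gamma(0) = sigma^2 * (1 + sum_i theta_i^2).
  sum_i theta_i^2 = (0.708)^2 + (0.443)^2 = 0.501264 + 0.196249 = 0.697513.
  gamma(0) = 3 * (1 + 0.697513) = 3 * 1.697513 = 5.092539, which rounds to 5.0925.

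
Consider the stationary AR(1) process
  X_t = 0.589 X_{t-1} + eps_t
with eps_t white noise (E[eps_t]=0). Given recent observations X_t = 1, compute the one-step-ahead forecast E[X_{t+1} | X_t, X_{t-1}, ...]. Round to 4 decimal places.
E[X_{t+1} \mid \mathcal F_t] = 0.5890

For an AR(p) model X_t = c + sum_i phi_i X_{t-i} + eps_t, the
one-step-ahead conditional mean is
  E[X_{t+1} | X_t, ...] = c + sum_i phi_i X_{t+1-i}.
Substitute known values:
  E[X_{t+1} | ...] = (0.589) * (1)
                   = 0.5890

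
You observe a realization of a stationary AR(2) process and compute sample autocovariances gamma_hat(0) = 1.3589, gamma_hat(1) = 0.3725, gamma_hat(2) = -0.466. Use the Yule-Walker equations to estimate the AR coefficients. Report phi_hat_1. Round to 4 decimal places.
\hat\phi_{1} = 0.3980

The Yule-Walker equations for an AR(p) process read, in matrix form,
  Gamma_p phi = r_p,   with   (Gamma_p)_{ij} = gamma(|i - j|),
                       (r_p)_i = gamma(i),   i,j = 1..p.
Substitute the sample gammas (Toeplitz matrix and right-hand side of size 2):
  Gamma_p = [[1.3589, 0.3725], [0.3725, 1.3589]]
  r_p     = [0.3725, -0.466]
Written out:
  1.3589 phi_1 + 0.3725 phi_2 = 0.3725
  0.3725 phi_1 + 1.3589 phi_2 = -0.466
Solve by Cramer's rule:
  det = gamma(0)^2 - gamma(1)^2 = (1.3589)^2 - (0.3725)^2 = 1.84660921 - 0.13875625 = 1.70785296
  phi_hat_1 = [gamma(1) gamma(0) - gamma(1) gamma(2)] / det = [(0.3725)(1.3589) - (0.3725)(-0.466)] / 1.70785296 = 0.67977525 / 1.70785296 = 0.398
  phi_hat_2 = [gamma(0) gamma(2) - gamma(1)^2] / det = [(1.3589)(-0.466) - (0.3725)^2] / 1.70785296 = -0.77200365 / 1.70785296 = -0.452
So phi_hat = [0.3980, -0.4520].
Therefore phi_hat_1 = 0.3980.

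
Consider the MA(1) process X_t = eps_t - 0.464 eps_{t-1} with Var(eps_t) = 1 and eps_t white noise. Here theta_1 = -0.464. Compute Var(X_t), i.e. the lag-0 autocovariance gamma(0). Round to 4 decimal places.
\gamma(0) = 1.2153

For an MA(q) process X_t = eps_t + sum_i theta_i eps_{t-i} with
Var(eps_t) = sigma^2, the variance is
  gamma(0) = sigma^2 * (1 + sum_i theta_i^2).
  sum_i theta_i^2 = (-0.464)^2 = 0.215296.
  gamma(0) = 1 * (1 + 0.215296) = 1 * 1.215296 = 1.215296, which rounds to 1.2153.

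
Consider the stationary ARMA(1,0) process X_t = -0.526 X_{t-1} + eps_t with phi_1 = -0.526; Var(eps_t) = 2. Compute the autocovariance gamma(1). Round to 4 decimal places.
\gamma(1) = -1.4544

Multiply the model equation by X_{t-k} and take expectations. With theta_0 = psi_0 = 1 and psi_j the MA(infinity) weights, this gives
  gamma(k) - sum_i phi_i gamma(k-i) = c_k,
  c_k = sigma^2 * sum_{j=k..q} theta_j psi_{j-k}   (c_k = 0 for k > q),
using gamma(-m) = gamma(m).
Pure AR (q = 0): c_0 = sigma^2 = 2, c_k = 0 for k >= 1.
Equations for k = 0 and k = 1 (AR order 1):
  gamma(0) = phi_1 gamma(1) + c_0
  gamma(1) = phi_1 gamma(0) + c_1
Substituting the second into the first: gamma(0) (1 - phi_1^2) = c_0 + phi_1 c_1, so
  gamma(0) = c_0 / (1 - phi_1^2) = 2 / (1 - (-0.526)^2) = 2 / 0.723324 = 2.765013.
  gamma(1) = phi_1 gamma(0) = (-0.526)(2.765013) = -1.454397.
Therefore gamma(1) = -1.4544 (to 4 decimal places).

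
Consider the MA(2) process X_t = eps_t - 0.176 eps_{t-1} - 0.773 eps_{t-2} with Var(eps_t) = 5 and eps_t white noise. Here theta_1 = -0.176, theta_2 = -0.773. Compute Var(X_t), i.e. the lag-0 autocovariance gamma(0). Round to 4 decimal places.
\gamma(0) = 8.1425

For an MA(q) process X_t = eps_t + sum_i theta_i eps_{t-i} with
Var(eps_t) = sigma^2, the variance is
  gamma(0) = sigma^2 * (1 + sum_i theta_i^2).
  sum_i theta_i^2 = (-0.176)^2 + (-0.773)^2 = 0.030976 + 0.597529 = 0.628505.
  gamma(0) = 5 * (1 + 0.628505) = 5 * 1.628505 = 8.142525, which rounds to 8.1425.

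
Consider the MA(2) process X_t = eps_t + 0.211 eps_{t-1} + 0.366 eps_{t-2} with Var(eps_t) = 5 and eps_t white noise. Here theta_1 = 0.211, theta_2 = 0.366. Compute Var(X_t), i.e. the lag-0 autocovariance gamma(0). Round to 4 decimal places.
\gamma(0) = 5.8924

For an MA(q) process X_t = eps_t + sum_i theta_i eps_{t-i} with
Var(eps_t) = sigma^2, the variance is
  gamma(0) = sigma^2 * (1 + sum_i theta_i^2).
  sum_i theta_i^2 = (0.211)^2 + (0.366)^2 = 0.044521 + 0.133956 = 0.178477.
  gamma(0) = 5 * (1 + 0.178477) = 5 * 1.178477 = 5.892385, which rounds to 5.8924.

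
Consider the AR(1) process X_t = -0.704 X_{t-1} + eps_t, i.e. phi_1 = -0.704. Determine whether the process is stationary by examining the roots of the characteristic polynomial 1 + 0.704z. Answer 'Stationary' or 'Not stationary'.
\text{Stationary}

The AR(p) characteristic polynomial is P(z) = 1 + 0.704z.
Stationarity requires all roots to lie outside the unit circle, i.e. |z| > 1 for every root.
This is linear in z: 1 + (0.704) z = 0  =>  z = -1/(0.704) = -1.420455,  |z| = 1.420455.
Moduli of all roots: 1.4205.
All moduli strictly greater than 1? Yes.
Verdict: Stationary.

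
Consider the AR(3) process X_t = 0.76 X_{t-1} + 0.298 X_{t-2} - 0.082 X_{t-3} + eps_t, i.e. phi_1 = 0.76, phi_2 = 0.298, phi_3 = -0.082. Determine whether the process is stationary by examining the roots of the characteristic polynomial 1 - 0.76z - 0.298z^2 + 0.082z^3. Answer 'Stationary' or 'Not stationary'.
\text{Stationary}

The AR(p) characteristic polynomial is P(z) = 1 - 0.76z - 0.298z^2 + 0.082z^3.
Stationarity requires all roots to lie outside the unit circle, i.e. |z| > 1 for every root.
Degree 3: look for a simple real root z0 first, then factor out (1 - z/z0) and solve the remaining quadratic.
Testing z0 = 5: P(5) = 1 + (-0.76)(5) + (-0.298)(5)^2 + (0.082)(5)^3
  = 1 + (-3.8) + (-7.45) + (10.25) = 0.  So z_0 = 5 is a root, |z_0| = 5.
Divide out the factor (1 - 0.2 z) = (1 - z/z0) (since 1/z0 = 0.2):
  P(z) = (1 - 0.2 z)(1 + (-0.56) z + (-0.41) z^2)
  [check: z-coef -0.56 - (0.2) = -0.76; z^2-coef -0.41 - (0.2)(-0.56) = -0.298; z^3-coef -(0.2)(-0.41) = 0.082.]
Remaining roots from the quadratic factor 1 + (-0.56) z + (-0.41) z^2:
  Set 1 + (-0.56) z + (-0.41) z^2 = 0, i.e. a z^2 + b z + c = 0 with a = -0.41, b = -0.56, c = 1.
  Discriminant D = b^2 - 4ac = (-0.56)^2 - 4*(-0.41)*1 = 0.3136 - (-1.64) = 1.9536.
  D >= 0, so the roots are real: z = (-b +/- sqrt(D)) / (2a) = (0.56 +/- 1.397712) / (-0.82).
    z_1 = (0.56 + 1.397712) / (-0.82) = -2.3875,   |z_1| = 2.3875.
    z_2 = (0.56 - 1.397712) / (-0.82) = 1.0216,   |z_2| = 1.0216.
Moduli of all roots: 5.0000, 2.3875, 1.0216.
All moduli strictly greater than 1? Yes.
Verdict: Stationary.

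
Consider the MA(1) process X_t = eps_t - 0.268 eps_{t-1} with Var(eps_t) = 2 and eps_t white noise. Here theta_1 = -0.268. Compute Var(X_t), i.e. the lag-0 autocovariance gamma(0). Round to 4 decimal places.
\gamma(0) = 2.1436

For an MA(q) process X_t = eps_t + sum_i theta_i eps_{t-i} with
Var(eps_t) = sigma^2, the variance is
  gamma(0) = sigma^2 * (1 + sum_i theta_i^2).
  sum_i theta_i^2 = (-0.268)^2 = 0.071824.
  gamma(0) = 2 * (1 + 0.071824) = 2 * 1.071824 = 2.143648, which rounds to 2.1436.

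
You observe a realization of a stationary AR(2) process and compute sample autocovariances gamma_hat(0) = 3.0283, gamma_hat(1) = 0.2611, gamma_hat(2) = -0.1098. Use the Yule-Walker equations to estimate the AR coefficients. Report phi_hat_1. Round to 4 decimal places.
\hat\phi_{1} = 0.0900

The Yule-Walker equations for an AR(p) process read, in matrix form,
  Gamma_p phi = r_p,   with   (Gamma_p)_{ij} = gamma(|i - j|),
                       (r_p)_i = gamma(i),   i,j = 1..p.
Substitute the sample gammas (Toeplitz matrix and right-hand side of size 2):
  Gamma_p = [[3.0283, 0.2611], [0.2611, 3.0283]]
  r_p     = [0.2611, -0.1098]
Written out:
  3.0283 phi_1 + 0.2611 phi_2 = 0.2611
  0.2611 phi_1 + 3.0283 phi_2 = -0.1098
Solve by Cramer's rule:
  det = gamma(0)^2 - gamma(1)^2 = (3.0283)^2 - (0.2611)^2 = 9.17060089 - 0.06817321 = 9.10242768
  phi_hat_1 = [gamma(1) gamma(0) - gamma(1) gamma(2)] / det = [(0.2611)(3.0283) - (0.2611)(-0.1098)] / 9.10242768 = 0.81935791 / 9.10242768 = 0.09
  phi_hat_2 = [gamma(0) gamma(2) - gamma(1)^2] / det = [(3.0283)(-0.1098) - (0.2611)^2] / 9.10242768 = -0.40068055 / 9.10242768 = -0.044
So phi_hat = [0.0900, -0.0440].
Therefore phi_hat_1 = 0.0900.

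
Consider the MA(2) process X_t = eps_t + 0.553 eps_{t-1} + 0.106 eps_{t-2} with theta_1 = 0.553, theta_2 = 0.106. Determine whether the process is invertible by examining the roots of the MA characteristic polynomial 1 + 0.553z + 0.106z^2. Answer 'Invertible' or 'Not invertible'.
\text{Invertible}

The MA(q) characteristic polynomial is P(z) = 1 + 0.553z + 0.106z^2.
Invertibility requires all roots to lie outside the unit circle, i.e. |z| > 1 for every root.
Set 1 + (0.553) z + (0.106) z^2 = 0, i.e. a z^2 + b z + c = 0 with a = 0.106, b = 0.553, c = 1.
Discriminant D = b^2 - 4ac = (0.553)^2 - 4*(0.106)*1 = 0.305809 - (0.424) = -0.118191.
D < 0, so the roots are the complex-conjugate pair z = (-b +/- i sqrt(-D)) / (2a) = -2.6085 +/- 1.6216i.
For a conjugate pair |z|^2 = z * conj(z) = (product of roots) = c/a = 1/(0.106) = 9.433962, so |z| = sqrt(9.433962) = 3.0715 for both roots.
Moduli of all roots: 3.0715, 3.0715.
All moduli strictly greater than 1? Yes.
Verdict: Invertible.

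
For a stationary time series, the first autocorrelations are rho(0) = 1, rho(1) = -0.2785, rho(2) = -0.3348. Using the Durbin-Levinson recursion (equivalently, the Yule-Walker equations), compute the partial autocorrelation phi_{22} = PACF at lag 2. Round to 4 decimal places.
\phi_{22} = -0.4470

The PACF at lag k is phi_{kk}, the last component of the solution
to the Yule-Walker system G_k phi = r_k where
  (G_k)_{ij} = rho(|i - j|), (r_k)_i = rho(i), i,j = 1..k.
Equivalently, Durbin-Levinson gives phi_{kk} iteratively:
  phi_{11} = rho(1)
  phi_{kk} = [rho(k) - sum_{j=1..k-1} phi_{k-1,j} rho(k-j)]
            / [1 - sum_{j=1..k-1} phi_{k-1,j} rho(j)],
  phi_{k,j} = phi_{k-1,j} - phi_{kk} phi_{k-1,k-j},  j = 1..k-1.
Step k = 1:
  phi_11 = rho(1) = -0.2785.
Step k = 2:
  phi_22 = [rho(2) - phi_11 rho(1)] / [1 - phi_11 rho(1)] = [-0.3348 - (-0.2785)(-0.2785)] / [1 - (-0.2785)(-0.2785)]
         = -0.41236225 / 0.92243775 = -0.447.
Therefore phi_{22} = -0.4470.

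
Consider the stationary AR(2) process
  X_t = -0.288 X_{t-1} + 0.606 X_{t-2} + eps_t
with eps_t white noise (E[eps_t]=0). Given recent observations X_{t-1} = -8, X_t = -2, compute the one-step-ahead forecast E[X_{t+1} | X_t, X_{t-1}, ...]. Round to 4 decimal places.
E[X_{t+1} \mid \mathcal F_t] = -4.2720

For an AR(p) model X_t = c + sum_i phi_i X_{t-i} + eps_t, the
one-step-ahead conditional mean is
  E[X_{t+1} | X_t, ...] = c + sum_i phi_i X_{t+1-i}.
Substitute known values:
  E[X_{t+1} | ...] = (-0.288) * (-2) + (0.606) * (-8)
                   = -4.2720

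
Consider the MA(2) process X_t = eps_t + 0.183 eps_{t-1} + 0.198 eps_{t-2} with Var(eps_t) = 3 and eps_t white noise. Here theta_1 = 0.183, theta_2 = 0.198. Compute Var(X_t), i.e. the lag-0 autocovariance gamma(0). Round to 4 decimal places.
\gamma(0) = 3.2181

For an MA(q) process X_t = eps_t + sum_i theta_i eps_{t-i} with
Var(eps_t) = sigma^2, the variance is
  gamma(0) = sigma^2 * (1 + sum_i theta_i^2).
  sum_i theta_i^2 = (0.183)^2 + (0.198)^2 = 0.033489 + 0.039204 = 0.072693.
  gamma(0) = 3 * (1 + 0.072693) = 3 * 1.072693 = 3.218079, which rounds to 3.2181.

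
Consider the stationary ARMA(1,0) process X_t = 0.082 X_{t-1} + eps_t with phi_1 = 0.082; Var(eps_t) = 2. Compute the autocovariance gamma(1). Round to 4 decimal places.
\gamma(1) = 0.1651

Multiply the model equation by X_{t-k} and take expectations. With theta_0 = psi_0 = 1 and psi_j the MA(infinity) weights, this gives
  gamma(k) - sum_i phi_i gamma(k-i) = c_k,
  c_k = sigma^2 * sum_{j=k..q} theta_j psi_{j-k}   (c_k = 0 for k > q),
using gamma(-m) = gamma(m).
Pure AR (q = 0): c_0 = sigma^2 = 2, c_k = 0 for k >= 1.
Equations for k = 0 and k = 1 (AR order 1):
  gamma(0) = phi_1 gamma(1) + c_0
  gamma(1) = phi_1 gamma(0) + c_1
Substituting the second into the first: gamma(0) (1 - phi_1^2) = c_0 + phi_1 c_1, so
  gamma(0) = c_0 / (1 - phi_1^2) = 2 / (1 - (0.082)^2) = 2 / 0.993276 = 2.013539.
  gamma(1) = phi_1 gamma(0) = (0.082)(2.013539) = 0.16511.
Therefore gamma(1) = 0.1651 (to 4 decimal places).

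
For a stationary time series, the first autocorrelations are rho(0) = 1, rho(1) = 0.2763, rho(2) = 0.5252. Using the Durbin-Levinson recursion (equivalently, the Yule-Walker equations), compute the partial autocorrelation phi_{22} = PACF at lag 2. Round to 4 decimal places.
\phi_{22} = 0.4860

The PACF at lag k is phi_{kk}, the last component of the solution
to the Yule-Walker system G_k phi = r_k where
  (G_k)_{ij} = rho(|i - j|), (r_k)_i = rho(i), i,j = 1..k.
Equivalently, Durbin-Levinson gives phi_{kk} iteratively:
  phi_{11} = rho(1)
  phi_{kk} = [rho(k) - sum_{j=1..k-1} phi_{k-1,j} rho(k-j)]
            / [1 - sum_{j=1..k-1} phi_{k-1,j} rho(j)],
  phi_{k,j} = phi_{k-1,j} - phi_{kk} phi_{k-1,k-j},  j = 1..k-1.
Step k = 1:
  phi_11 = rho(1) = 0.2763.
Step k = 2:
  phi_22 = [rho(2) - phi_11 rho(1)] / [1 - phi_11 rho(1)] = [0.5252 - (0.2763)(0.2763)] / [1 - (0.2763)(0.2763)]
         = 0.44885831 / 0.92365831 = 0.486.
Therefore phi_{22} = 0.4860.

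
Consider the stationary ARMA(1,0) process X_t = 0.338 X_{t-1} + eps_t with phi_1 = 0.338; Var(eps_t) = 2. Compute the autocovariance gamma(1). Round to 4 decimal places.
\gamma(1) = 0.7632

Multiply the model equation by X_{t-k} and take expectations. With theta_0 = psi_0 = 1 and psi_j the MA(infinity) weights, this gives
  gamma(k) - sum_i phi_i gamma(k-i) = c_k,
  c_k = sigma^2 * sum_{j=k..q} theta_j psi_{j-k}   (c_k = 0 for k > q),
using gamma(-m) = gamma(m).
Pure AR (q = 0): c_0 = sigma^2 = 2, c_k = 0 for k >= 1.
Equations for k = 0 and k = 1 (AR order 1):
  gamma(0) = phi_1 gamma(1) + c_0
  gamma(1) = phi_1 gamma(0) + c_1
Substituting the second into the first: gamma(0) (1 - phi_1^2) = c_0 + phi_1 c_1, so
  gamma(0) = c_0 / (1 - phi_1^2) = 2 / (1 - (0.338)^2) = 2 / 0.885756 = 2.257958.
  gamma(1) = phi_1 gamma(0) = (0.338)(2.257958) = 0.76319.
Therefore gamma(1) = 0.7632 (to 4 decimal places).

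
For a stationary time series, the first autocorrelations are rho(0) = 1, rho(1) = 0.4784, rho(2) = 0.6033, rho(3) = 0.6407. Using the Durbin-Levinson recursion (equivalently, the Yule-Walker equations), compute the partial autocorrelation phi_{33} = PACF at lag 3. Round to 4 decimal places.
\phi_{33} = 0.4411

The PACF at lag k is phi_{kk}, the last component of the solution
to the Yule-Walker system G_k phi = r_k where
  (G_k)_{ij} = rho(|i - j|), (r_k)_i = rho(i), i,j = 1..k.
Equivalently, Durbin-Levinson gives phi_{kk} iteratively:
  phi_{11} = rho(1)
  phi_{kk} = [rho(k) - sum_{j=1..k-1} phi_{k-1,j} rho(k-j)]
            / [1 - sum_{j=1..k-1} phi_{k-1,j} rho(j)],
  phi_{k,j} = phi_{k-1,j} - phi_{kk} phi_{k-1,k-j},  j = 1..k-1.
Step k = 1:
  phi_11 = rho(1) = 0.4784.
Step k = 2:
  phi_22 = [rho(2) - phi_11 rho(1)] / [1 - phi_11 rho(1)] = [0.6033 - (0.4784)(0.4784)] / [1 - (0.4784)(0.4784)]
         = 0.37443344 / 0.77113344 = 0.485562.
  Update: phi_21 = phi_11 - phi_22 phi_11 = 0.4784 - (0.485562)(0.4784) = 0.246107.
Step k = 3:
  phi_33 = [rho(3) - phi_21 rho(2) - phi_22 rho(1)] / [1 - phi_21 rho(1) - phi_22 rho(2)]
    numerator   = 0.6407 - (0.246107)(0.6033) - (0.485562)(0.4784) = 0.25993062
    denominator = 1 - (0.246107)(0.4784) - (0.485562)(0.6033) = 0.58932262
  phi_33 = 0.25993062 / 0.58932262 = 0.4411.
Therefore phi_{33} = 0.4411.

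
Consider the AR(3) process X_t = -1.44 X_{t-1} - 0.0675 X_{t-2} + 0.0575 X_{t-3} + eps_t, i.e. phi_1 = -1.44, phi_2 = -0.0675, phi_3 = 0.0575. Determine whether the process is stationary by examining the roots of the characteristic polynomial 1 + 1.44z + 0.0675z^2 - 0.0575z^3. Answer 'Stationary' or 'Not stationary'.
\text{Not stationary}

The AR(p) characteristic polynomial is P(z) = 1 + 1.44z + 0.0675z^2 - 0.0575z^3.
Stationarity requires all roots to lie outside the unit circle, i.e. |z| > 1 for every root.
Degree 3: look for a simple real root z0 first, then factor out (1 - z/z0) and solve the remaining quadratic.
Testing z0 = -4: P(-4) = 1 + (1.44)(-4) + (0.0675)(-4)^2 + (-0.0575)(-4)^3
  = 1 + (-5.76) + (1.08) + (3.68) = 0.  So z_0 = -4 is a root, |z_0| = 4.
Divide out the factor (1 + 0.25 z) = (1 - z/z0) (since 1/z0 = -0.25):
  P(z) = (1 + 0.25 z)(1 + (1.19) z + (-0.23) z^2)
  [check: z-coef 1.19 - (-0.25) = 1.44; z^2-coef -0.23 - (-0.25)(1.19) = 0.0675; z^3-coef -(-0.25)(-0.23) = -0.0575.]
Remaining roots from the quadratic factor 1 + (1.19) z + (-0.23) z^2:
  Set 1 + (1.19) z + (-0.23) z^2 = 0, i.e. a z^2 + b z + c = 0 with a = -0.23, b = 1.19, c = 1.
  Discriminant D = b^2 - 4ac = (1.19)^2 - 4*(-0.23)*1 = 1.4161 - (-0.92) = 2.3361.
  D >= 0, so the roots are real: z = (-b +/- sqrt(D)) / (2a) = (-1.19 +/- 1.528431) / (-0.46).
    z_1 = (-1.19 + 1.528431) / (-0.46) = -0.7357,   |z_1| = 0.7357.
    z_2 = (-1.19 - 1.528431) / (-0.46) = 5.9096,   |z_2| = 5.9096.
Moduli of all roots: 4.0000, 0.7357, 5.9096.
All moduli strictly greater than 1? No.
Verdict: Not stationary.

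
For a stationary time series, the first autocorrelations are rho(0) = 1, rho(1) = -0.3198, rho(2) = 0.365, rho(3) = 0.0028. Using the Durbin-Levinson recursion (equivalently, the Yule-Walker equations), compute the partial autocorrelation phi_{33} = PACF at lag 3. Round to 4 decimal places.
\phi_{33} = 0.2180

The PACF at lag k is phi_{kk}, the last component of the solution
to the Yule-Walker system G_k phi = r_k where
  (G_k)_{ij} = rho(|i - j|), (r_k)_i = rho(i), i,j = 1..k.
Equivalently, Durbin-Levinson gives phi_{kk} iteratively:
  phi_{11} = rho(1)
  phi_{kk} = [rho(k) - sum_{j=1..k-1} phi_{k-1,j} rho(k-j)]
            / [1 - sum_{j=1..k-1} phi_{k-1,j} rho(j)],
  phi_{k,j} = phi_{k-1,j} - phi_{kk} phi_{k-1,k-j},  j = 1..k-1.
Step k = 1:
  phi_11 = rho(1) = -0.3198.
Step k = 2:
  phi_22 = [rho(2) - phi_11 rho(1)] / [1 - phi_11 rho(1)] = [0.365 - (-0.3198)(-0.3198)] / [1 - (-0.3198)(-0.3198)]
         = 0.26272796 / 0.89772796 = 0.292659.
  Update: phi_21 = phi_11 - phi_22 phi_11 = -0.3198 - (0.292659)(-0.3198) = -0.226208.
Step k = 3:
  phi_33 = [rho(3) - phi_21 rho(2) - phi_22 rho(1)] / [1 - phi_21 rho(1) - phi_22 rho(2)]
    numerator   = 0.0028 - (-0.226208)(0.365) - (0.292659)(-0.3198) = 0.17895809
    denominator = 1 - (-0.226208)(-0.3198) - (0.292659)(0.365) = 0.82083832
  phi_33 = 0.17895809 / 0.82083832 = 0.218.
Therefore phi_{33} = 0.2180.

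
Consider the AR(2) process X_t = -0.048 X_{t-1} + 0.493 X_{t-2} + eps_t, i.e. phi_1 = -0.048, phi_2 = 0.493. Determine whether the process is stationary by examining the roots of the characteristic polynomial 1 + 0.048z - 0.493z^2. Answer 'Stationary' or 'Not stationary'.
\text{Stationary}

The AR(p) characteristic polynomial is P(z) = 1 + 0.048z - 0.493z^2.
Stationarity requires all roots to lie outside the unit circle, i.e. |z| > 1 for every root.
Set 1 + (0.048) z + (-0.493) z^2 = 0, i.e. a z^2 + b z + c = 0 with a = -0.493, b = 0.048, c = 1.
Discriminant D = b^2 - 4ac = (0.048)^2 - 4*(-0.493)*1 = 0.002304 - (-1.972) = 1.974304.
D >= 0, so the roots are real: z = (-b +/- sqrt(D)) / (2a) = (-0.048 +/- 1.405099) / (-0.986).
  z_1 = (-0.048 + 1.405099) / (-0.986) = -1.3764,   |z_1| = 1.3764.
  z_2 = (-0.048 - 1.405099) / (-0.986) = 1.4737,   |z_2| = 1.4737.
Moduli of all roots: 1.3764, 1.4737.
All moduli strictly greater than 1? Yes.
Verdict: Stationary.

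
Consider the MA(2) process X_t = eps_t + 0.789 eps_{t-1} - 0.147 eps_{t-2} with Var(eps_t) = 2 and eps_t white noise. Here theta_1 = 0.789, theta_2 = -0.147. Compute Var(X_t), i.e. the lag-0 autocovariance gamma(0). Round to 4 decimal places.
\gamma(0) = 3.2883

For an MA(q) process X_t = eps_t + sum_i theta_i eps_{t-i} with
Var(eps_t) = sigma^2, the variance is
  gamma(0) = sigma^2 * (1 + sum_i theta_i^2).
  sum_i theta_i^2 = (0.789)^2 + (-0.147)^2 = 0.622521 + 0.021609 = 0.64413.
  gamma(0) = 2 * (1 + 0.64413) = 2 * 1.64413 = 3.28826, which rounds to 3.2883.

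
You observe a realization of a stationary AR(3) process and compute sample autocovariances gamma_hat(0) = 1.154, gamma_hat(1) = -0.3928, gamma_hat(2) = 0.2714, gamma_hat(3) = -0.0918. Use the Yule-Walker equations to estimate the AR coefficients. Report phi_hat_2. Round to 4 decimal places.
\hat\phi_{2} = 0.1470

The Yule-Walker equations for an AR(p) process read, in matrix form,
  Gamma_p phi = r_p,   with   (Gamma_p)_{ij} = gamma(|i - j|),
                       (r_p)_i = gamma(i),   i,j = 1..p.
Substitute the sample gammas (Toeplitz matrix and right-hand side of size 3):
  Gamma_p = [[1.154, -0.3928, 0.2714], [-0.3928, 1.154, -0.3928], [0.2714, -0.3928, 1.154]]
  r_p     = [-0.3928, 0.2714, -0.0918]
Written out (R1..R3):
  (R1) 1.154 phi_1 - 0.3928 phi_2 + 0.2714 phi_3 = -0.3928
  (R2) -0.3928 phi_1 + 1.154 phi_2 - 0.3928 phi_3 = 0.2714
  (R3) 0.2714 phi_1 - 0.3928 phi_2 + 1.154 phi_3 = -0.0918
Gaussian elimination:
  R2 <- R2 - (-0.3928/1.154) R1 = R2 - (-0.340381) R1:  1.020298 phi_2 - 0.300421 phi_3 = 0.137698
  R3 <- R3 - (0.2714/1.154) R1 = R3 - (0.235182) R1:  -0.300421 phi_2 + 1.090172 phi_3 = 0.000579
  R3 <- R3 - (-0.300421/1.020298) R2 = R3 - (-0.294444) R2:  1.001715 phi_3 = 0.041124
Back-substitution:
  phi_hat_3 = 0.041124 / 1.001715 = 0.041053
  phi_hat_2 = (0.137698 - (-0.300421)(0.041053)) / 1.020298 = 0.147047
  phi_hat_1 = (-0.3928 - (-0.3928)(0.147047) - (0.2714)(0.041053)) / 1.154 = -0.299984
So phi_hat = [-0.3000, 0.1470, 0.0411].
Therefore phi_hat_2 = 0.1470.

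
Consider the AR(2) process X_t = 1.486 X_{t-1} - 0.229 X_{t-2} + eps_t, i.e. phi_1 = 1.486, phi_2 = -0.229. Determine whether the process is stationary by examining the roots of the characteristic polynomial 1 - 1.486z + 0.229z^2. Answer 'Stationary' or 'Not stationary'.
\text{Not stationary}

The AR(p) characteristic polynomial is P(z) = 1 - 1.486z + 0.229z^2.
Stationarity requires all roots to lie outside the unit circle, i.e. |z| > 1 for every root.
Set 1 + (-1.486) z + (0.229) z^2 = 0, i.e. a z^2 + b z + c = 0 with a = 0.229, b = -1.486, c = 1.
Discriminant D = b^2 - 4ac = (-1.486)^2 - 4*(0.229)*1 = 2.208196 - (0.916) = 1.292196.
D >= 0, so the roots are real: z = (-b +/- sqrt(D)) / (2a) = (1.486 +/- 1.136748) / (0.458).
  z_1 = (1.486 + 1.136748) / (0.458) = 5.7265,   |z_1| = 5.7265.
  z_2 = (1.486 - 1.136748) / (0.458) = 0.7626,   |z_2| = 0.7626.
Moduli of all roots: 5.7265, 0.7626.
All moduli strictly greater than 1? No.
Verdict: Not stationary.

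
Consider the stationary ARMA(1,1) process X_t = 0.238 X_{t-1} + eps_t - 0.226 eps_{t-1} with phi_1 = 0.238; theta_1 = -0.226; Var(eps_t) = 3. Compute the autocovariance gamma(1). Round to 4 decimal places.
\gamma(1) = 0.0361

Multiply the model equation by X_{t-k} and take expectations. With theta_0 = psi_0 = 1 and psi_j the MA(infinity) weights, this gives
  gamma(k) - sum_i phi_i gamma(k-i) = c_k,
  c_k = sigma^2 * sum_{j=k..q} theta_j psi_{j-k}   (c_k = 0 for k > q),
using gamma(-m) = gamma(m).
psi-weights needed (psi_j = theta_j + sum_i phi_i psi_{j-i}):
  psi_1 = theta_1 + phi_1 = -0.226 + (0.238) = 0.012
Right-hand sides:
  c_0 = sigma^2 (1 + theta_1 psi_1) = 3 * (1 + (-0.226)(0.012)) = 3 * 0.997288 = 2.991864
  c_1 = sigma^2 theta_1 = 3 * (-0.226) = -0.678
  c_2 = 0
Equations for k = 0 and k = 1 (AR order 1):
  gamma(0) = phi_1 gamma(1) + c_0
  gamma(1) = phi_1 gamma(0) + c_1
Substituting the second into the first: gamma(0) (1 - phi_1^2) = c_0 + phi_1 c_1, so
  gamma(0) = (c_0 + phi_1 c_1) / (1 - phi_1^2) = (2.991864 + (0.238)(-0.678)) / (1 - (0.238)^2) = 2.8305 / 0.943356 = 3.000458.
  gamma(1) = phi_1 gamma(0) + c_1 = (0.238)(3.000458) + (-0.678) = 0.036109.
Therefore gamma(1) = 0.0361 (to 4 decimal places).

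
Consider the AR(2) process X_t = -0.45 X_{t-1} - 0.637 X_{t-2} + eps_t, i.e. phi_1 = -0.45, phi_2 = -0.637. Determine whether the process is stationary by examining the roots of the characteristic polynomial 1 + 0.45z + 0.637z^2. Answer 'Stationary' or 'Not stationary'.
\text{Stationary}

The AR(p) characteristic polynomial is P(z) = 1 + 0.45z + 0.637z^2.
Stationarity requires all roots to lie outside the unit circle, i.e. |z| > 1 for every root.
Set 1 + (0.45) z + (0.637) z^2 = 0, i.e. a z^2 + b z + c = 0 with a = 0.637, b = 0.45, c = 1.
Discriminant D = b^2 - 4ac = (0.45)^2 - 4*(0.637)*1 = 0.2025 - (2.548) = -2.3455.
D < 0, so the roots are the complex-conjugate pair z = (-b +/- i sqrt(-D)) / (2a) = -0.3532 +/- 1.2021i.
For a conjugate pair |z|^2 = z * conj(z) = (product of roots) = c/a = 1/(0.637) = 1.569859, so |z| = sqrt(1.569859) = 1.2529 for both roots.
Moduli of all roots: 1.2529, 1.2529.
All moduli strictly greater than 1? Yes.
Verdict: Stationary.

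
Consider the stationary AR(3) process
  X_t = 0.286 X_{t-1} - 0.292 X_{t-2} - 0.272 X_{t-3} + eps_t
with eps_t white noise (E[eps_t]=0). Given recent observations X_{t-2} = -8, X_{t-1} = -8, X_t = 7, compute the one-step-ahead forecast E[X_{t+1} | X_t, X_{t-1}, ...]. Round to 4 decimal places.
E[X_{t+1} \mid \mathcal F_t] = 6.5140

For an AR(p) model X_t = c + sum_i phi_i X_{t-i} + eps_t, the
one-step-ahead conditional mean is
  E[X_{t+1} | X_t, ...] = c + sum_i phi_i X_{t+1-i}.
Substitute known values:
  E[X_{t+1} | ...] = (0.286) * (7) + (-0.292) * (-8) + (-0.272) * (-8)
                   = 6.5140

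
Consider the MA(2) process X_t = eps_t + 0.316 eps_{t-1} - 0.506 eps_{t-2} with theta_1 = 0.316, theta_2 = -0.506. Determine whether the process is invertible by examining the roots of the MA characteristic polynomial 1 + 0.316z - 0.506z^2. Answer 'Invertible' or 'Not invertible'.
\text{Invertible}

The MA(q) characteristic polynomial is P(z) = 1 + 0.316z - 0.506z^2.
Invertibility requires all roots to lie outside the unit circle, i.e. |z| > 1 for every root.
Set 1 + (0.316) z + (-0.506) z^2 = 0, i.e. a z^2 + b z + c = 0 with a = -0.506, b = 0.316, c = 1.
Discriminant D = b^2 - 4ac = (0.316)^2 - 4*(-0.506)*1 = 0.099856 - (-2.024) = 2.123856.
D >= 0, so the roots are real: z = (-b +/- sqrt(D)) / (2a) = (-0.316 +/- 1.457346) / (-1.012).
  z_1 = (-0.316 + 1.457346) / (-1.012) = -1.1278,   |z_1| = 1.1278.
  z_2 = (-0.316 - 1.457346) / (-1.012) = 1.7523,   |z_2| = 1.7523.
Moduli of all roots: 1.1278, 1.7523.
All moduli strictly greater than 1? Yes.
Verdict: Invertible.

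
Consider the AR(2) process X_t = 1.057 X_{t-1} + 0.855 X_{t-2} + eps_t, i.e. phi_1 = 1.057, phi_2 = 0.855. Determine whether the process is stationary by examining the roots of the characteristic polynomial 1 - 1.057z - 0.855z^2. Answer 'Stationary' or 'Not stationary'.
\text{Not stationary}

The AR(p) characteristic polynomial is P(z) = 1 - 1.057z - 0.855z^2.
Stationarity requires all roots to lie outside the unit circle, i.e. |z| > 1 for every root.
Set 1 + (-1.057) z + (-0.855) z^2 = 0, i.e. a z^2 + b z + c = 0 with a = -0.855, b = -1.057, c = 1.
Discriminant D = b^2 - 4ac = (-1.057)^2 - 4*(-0.855)*1 = 1.117249 - (-3.42) = 4.537249.
D >= 0, so the roots are real: z = (-b +/- sqrt(D)) / (2a) = (1.057 +/- 2.130082) / (-1.71).
  z_1 = (1.057 + 2.130082) / (-1.71) = -1.8638,   |z_1| = 1.8638.
  z_2 = (1.057 - 2.130082) / (-1.71) = 0.6275,   |z_2| = 0.6275.
Moduli of all roots: 1.8638, 0.6275.
All moduli strictly greater than 1? No.
Verdict: Not stationary.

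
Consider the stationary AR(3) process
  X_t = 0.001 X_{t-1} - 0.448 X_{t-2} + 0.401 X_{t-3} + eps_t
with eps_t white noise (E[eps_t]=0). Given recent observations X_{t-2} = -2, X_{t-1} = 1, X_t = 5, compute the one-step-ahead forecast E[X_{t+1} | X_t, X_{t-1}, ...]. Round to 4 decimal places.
E[X_{t+1} \mid \mathcal F_t] = -1.2450

For an AR(p) model X_t = c + sum_i phi_i X_{t-i} + eps_t, the
one-step-ahead conditional mean is
  E[X_{t+1} | X_t, ...] = c + sum_i phi_i X_{t+1-i}.
Substitute known values:
  E[X_{t+1} | ...] = (0.001) * (5) + (-0.448) * (1) + (0.401) * (-2)
                   = -1.2450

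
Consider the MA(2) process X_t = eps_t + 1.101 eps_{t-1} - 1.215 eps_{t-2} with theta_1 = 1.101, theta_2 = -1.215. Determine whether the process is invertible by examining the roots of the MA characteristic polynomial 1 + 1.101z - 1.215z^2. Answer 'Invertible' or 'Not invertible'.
\text{Not invertible}

The MA(q) characteristic polynomial is P(z) = 1 + 1.101z - 1.215z^2.
Invertibility requires all roots to lie outside the unit circle, i.e. |z| > 1 for every root.
Set 1 + (1.101) z + (-1.215) z^2 = 0, i.e. a z^2 + b z + c = 0 with a = -1.215, b = 1.101, c = 1.
Discriminant D = b^2 - 4ac = (1.101)^2 - 4*(-1.215)*1 = 1.212201 - (-4.86) = 6.072201.
D >= 0, so the roots are real: z = (-b +/- sqrt(D)) / (2a) = (-1.101 +/- 2.464184) / (-2.43).
  z_1 = (-1.101 + 2.464184) / (-2.43) = -0.561,   |z_1| = 0.561.
  z_2 = (-1.101 - 2.464184) / (-2.43) = 1.4672,   |z_2| = 1.4672.
Moduli of all roots: 0.5610, 1.4672.
All moduli strictly greater than 1? No.
Verdict: Not invertible.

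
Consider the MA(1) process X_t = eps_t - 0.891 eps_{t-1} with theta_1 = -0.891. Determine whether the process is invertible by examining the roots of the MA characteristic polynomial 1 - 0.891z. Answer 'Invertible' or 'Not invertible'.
\text{Invertible}

The MA(q) characteristic polynomial is P(z) = 1 - 0.891z.
Invertibility requires all roots to lie outside the unit circle, i.e. |z| > 1 for every root.
This is linear in z: 1 + (-0.891) z = 0  =>  z = -1/(-0.891) = 1.122334,  |z| = 1.122334.
Moduli of all roots: 1.1223.
All moduli strictly greater than 1? Yes.
Verdict: Invertible.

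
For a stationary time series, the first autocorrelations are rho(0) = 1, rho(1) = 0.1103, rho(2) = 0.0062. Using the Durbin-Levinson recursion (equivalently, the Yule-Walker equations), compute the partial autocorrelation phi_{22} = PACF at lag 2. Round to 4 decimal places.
\phi_{22} = -0.0060

The PACF at lag k is phi_{kk}, the last component of the solution
to the Yule-Walker system G_k phi = r_k where
  (G_k)_{ij} = rho(|i - j|), (r_k)_i = rho(i), i,j = 1..k.
Equivalently, Durbin-Levinson gives phi_{kk} iteratively:
  phi_{11} = rho(1)
  phi_{kk} = [rho(k) - sum_{j=1..k-1} phi_{k-1,j} rho(k-j)]
            / [1 - sum_{j=1..k-1} phi_{k-1,j} rho(j)],
  phi_{k,j} = phi_{k-1,j} - phi_{kk} phi_{k-1,k-j},  j = 1..k-1.
Step k = 1:
  phi_11 = rho(1) = 0.1103.
Step k = 2:
  phi_22 = [rho(2) - phi_11 rho(1)] / [1 - phi_11 rho(1)] = [0.0062 - (0.1103)(0.1103)] / [1 - (0.1103)(0.1103)]
         = -0.00596609 / 0.98783391 = -0.006.
Therefore phi_{22} = -0.0060.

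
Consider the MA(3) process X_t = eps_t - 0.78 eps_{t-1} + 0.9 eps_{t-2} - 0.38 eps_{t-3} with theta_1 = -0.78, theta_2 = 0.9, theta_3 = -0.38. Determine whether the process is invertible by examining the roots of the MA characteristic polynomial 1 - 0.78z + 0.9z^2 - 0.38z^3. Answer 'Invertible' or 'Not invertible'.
\text{Invertible}

The MA(q) characteristic polynomial is P(z) = 1 - 0.78z + 0.9z^2 - 0.38z^3.
Invertibility requires all roots to lie outside the unit circle, i.e. |z| > 1 for every root.
Degree 3: look for a simple real root z0 first, then factor out (1 - z/z0) and solve the remaining quadratic.
Testing z0 = 2: P(2) = 1 + (-0.78)(2) + (0.9)(2)^2 + (-0.38)(2)^3
  = 1 + (-1.56) + (3.6) + (-3.04) = 0.  So z_0 = 2 is a root, |z_0| = 2.
Divide out the factor (1 - 0.5 z) = (1 - z/z0) (since 1/z0 = 0.5):
  P(z) = (1 - 0.5 z)(1 + (-0.28) z + (0.76) z^2)
  [check: z-coef -0.28 - (0.5) = -0.78; z^2-coef 0.76 - (0.5)(-0.28) = 0.9; z^3-coef -(0.5)(0.76) = -0.38.]
Remaining roots from the quadratic factor 1 + (-0.28) z + (0.76) z^2:
  Set 1 + (-0.28) z + (0.76) z^2 = 0, i.e. a z^2 + b z + c = 0 with a = 0.76, b = -0.28, c = 1.
  Discriminant D = b^2 - 4ac = (-0.28)^2 - 4*(0.76)*1 = 0.0784 - (3.04) = -2.9616.
  D < 0, so the roots are the complex-conjugate pair z = (-b +/- i sqrt(-D)) / (2a) = 0.1842 +/- 1.1322i.
  For a conjugate pair |z|^2 = z * conj(z) = (product of roots) = c/a = 1/(0.76) = 1.315789, so |z| = sqrt(1.315789) = 1.1471 for both roots.
Moduli of all roots: 2.0000, 1.1471, 1.1471.
All moduli strictly greater than 1? Yes.
Verdict: Invertible.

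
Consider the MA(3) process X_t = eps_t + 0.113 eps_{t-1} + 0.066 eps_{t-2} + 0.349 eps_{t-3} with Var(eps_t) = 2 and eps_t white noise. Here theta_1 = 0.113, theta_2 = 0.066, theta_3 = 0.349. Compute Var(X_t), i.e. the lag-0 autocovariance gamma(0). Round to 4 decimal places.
\gamma(0) = 2.2779

For an MA(q) process X_t = eps_t + sum_i theta_i eps_{t-i} with
Var(eps_t) = sigma^2, the variance is
  gamma(0) = sigma^2 * (1 + sum_i theta_i^2).
  sum_i theta_i^2 = (0.113)^2 + (0.066)^2 + (0.349)^2 = 0.012769 + 0.004356 + 0.121801 = 0.138926.
  gamma(0) = 2 * (1 + 0.138926) = 2 * 1.138926 = 2.277852, which rounds to 2.2779.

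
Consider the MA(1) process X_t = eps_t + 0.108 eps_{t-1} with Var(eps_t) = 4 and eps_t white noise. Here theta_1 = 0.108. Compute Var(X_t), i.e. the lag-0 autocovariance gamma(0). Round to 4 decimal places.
\gamma(0) = 4.0467

For an MA(q) process X_t = eps_t + sum_i theta_i eps_{t-i} with
Var(eps_t) = sigma^2, the variance is
  gamma(0) = sigma^2 * (1 + sum_i theta_i^2).
  sum_i theta_i^2 = (0.108)^2 = 0.011664.
  gamma(0) = 4 * (1 + 0.011664) = 4 * 1.011664 = 4.046656, which rounds to 4.0467.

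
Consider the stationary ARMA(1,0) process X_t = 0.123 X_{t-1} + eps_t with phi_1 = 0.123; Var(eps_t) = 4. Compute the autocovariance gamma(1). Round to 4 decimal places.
\gamma(1) = 0.4996

Multiply the model equation by X_{t-k} and take expectations. With theta_0 = psi_0 = 1 and psi_j the MA(infinity) weights, this gives
  gamma(k) - sum_i phi_i gamma(k-i) = c_k,
  c_k = sigma^2 * sum_{j=k..q} theta_j psi_{j-k}   (c_k = 0 for k > q),
using gamma(-m) = gamma(m).
Pure AR (q = 0): c_0 = sigma^2 = 4, c_k = 0 for k >= 1.
Equations for k = 0 and k = 1 (AR order 1):
  gamma(0) = phi_1 gamma(1) + c_0
  gamma(1) = phi_1 gamma(0) + c_1
Substituting the second into the first: gamma(0) (1 - phi_1^2) = c_0 + phi_1 c_1, so
  gamma(0) = c_0 / (1 - phi_1^2) = 4 / (1 - (0.123)^2) = 4 / 0.984871 = 4.061446.
  gamma(1) = phi_1 gamma(0) = (0.123)(4.061446) = 0.499558.
Therefore gamma(1) = 0.4996 (to 4 decimal places).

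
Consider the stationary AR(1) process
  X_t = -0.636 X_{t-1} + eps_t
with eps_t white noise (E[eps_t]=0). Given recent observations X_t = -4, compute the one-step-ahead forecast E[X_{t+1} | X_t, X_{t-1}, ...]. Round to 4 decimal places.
E[X_{t+1} \mid \mathcal F_t] = 2.5440

For an AR(p) model X_t = c + sum_i phi_i X_{t-i} + eps_t, the
one-step-ahead conditional mean is
  E[X_{t+1} | X_t, ...] = c + sum_i phi_i X_{t+1-i}.
Substitute known values:
  E[X_{t+1} | ...] = (-0.636) * (-4)
                   = 2.5440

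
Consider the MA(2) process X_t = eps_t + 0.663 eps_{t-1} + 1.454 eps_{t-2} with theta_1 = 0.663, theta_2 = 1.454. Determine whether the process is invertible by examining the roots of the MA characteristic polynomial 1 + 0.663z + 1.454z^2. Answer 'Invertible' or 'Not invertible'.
\text{Not invertible}

The MA(q) characteristic polynomial is P(z) = 1 + 0.663z + 1.454z^2.
Invertibility requires all roots to lie outside the unit circle, i.e. |z| > 1 for every root.
Set 1 + (0.663) z + (1.454) z^2 = 0, i.e. a z^2 + b z + c = 0 with a = 1.454, b = 0.663, c = 1.
Discriminant D = b^2 - 4ac = (0.663)^2 - 4*(1.454)*1 = 0.439569 - (5.816) = -5.376431.
D < 0, so the roots are the complex-conjugate pair z = (-b +/- i sqrt(-D)) / (2a) = -0.228 +/- 0.7974i.
For a conjugate pair |z|^2 = z * conj(z) = (product of roots) = c/a = 1/(1.454) = 0.687758, so |z| = sqrt(0.687758) = 0.8293 for both roots.
Moduli of all roots: 0.8293, 0.8293.
All moduli strictly greater than 1? No.
Verdict: Not invertible.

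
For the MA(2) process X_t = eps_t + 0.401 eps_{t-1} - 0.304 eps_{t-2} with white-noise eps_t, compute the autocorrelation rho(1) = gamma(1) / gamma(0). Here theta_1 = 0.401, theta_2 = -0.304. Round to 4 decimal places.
\rho(1) = 0.2227

For an MA(q) process with theta_0 = 1, the autocovariance is
  gamma(k) = sigma^2 * sum_{i=0..q-k} theta_i * theta_{i+k},
and rho(k) = gamma(k) / gamma(0). Sigma^2 cancels.
  numerator   = (1)*(0.401) + (0.401)*(-0.304) = 0.279096.
  denominator = (1)^2 + (0.401)^2 + (-0.304)^2 = 1.253217.
  rho(1) = 0.279096 / 1.253217 = 0.2227.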